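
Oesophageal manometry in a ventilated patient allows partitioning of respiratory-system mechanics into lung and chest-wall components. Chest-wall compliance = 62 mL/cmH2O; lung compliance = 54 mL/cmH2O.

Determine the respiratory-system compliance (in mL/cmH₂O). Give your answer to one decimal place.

28.9

Lung and chest wall are elastances in series: 1/Crs = 1/CL + 1/Ccw.
1/Crs = 1/54 + 1/62 = 0.03465.
Crs = 28.86 mL/cmH2O.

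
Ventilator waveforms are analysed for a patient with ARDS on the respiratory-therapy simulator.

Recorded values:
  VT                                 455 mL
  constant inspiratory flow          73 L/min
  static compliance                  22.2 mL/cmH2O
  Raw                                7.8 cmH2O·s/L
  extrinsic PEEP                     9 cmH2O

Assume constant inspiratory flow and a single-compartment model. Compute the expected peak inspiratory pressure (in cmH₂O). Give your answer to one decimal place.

39.0

Flow: 73 L/min ÷ 60 = 1.2167 L/s.
Equation of motion (constant flow): PIP = Vt/C + R·V̇ + PEEP.
PIP = 455/22.2 + 7.8×1.2167 + 9 = 20.495 + 9.49 + 9 = 38.985 cmH2O.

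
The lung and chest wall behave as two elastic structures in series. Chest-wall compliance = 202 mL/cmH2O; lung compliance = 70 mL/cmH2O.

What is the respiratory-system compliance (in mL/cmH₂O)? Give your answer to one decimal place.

52.0

Lung and chest wall are elastances in series: 1/Crs = 1/CL + 1/Ccw.
1/Crs = 1/70 + 1/202 = 0.01924.
Crs = 51.975 mL/cmH2O.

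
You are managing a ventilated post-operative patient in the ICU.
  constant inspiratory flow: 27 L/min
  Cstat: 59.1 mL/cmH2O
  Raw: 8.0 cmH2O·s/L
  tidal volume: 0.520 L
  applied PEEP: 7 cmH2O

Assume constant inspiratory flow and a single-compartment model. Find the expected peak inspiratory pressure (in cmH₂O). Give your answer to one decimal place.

19.4

Flow: 27 L/min ÷ 60 = 0.45 L/s.
Equation of motion (constant flow): PIP = Vt/C + R·V̇ + PEEP.
PIP = 520/59.1 + 8.0×0.45 + 7 = 8.799 + 3.6 + 7 = 19.399 cmH2O.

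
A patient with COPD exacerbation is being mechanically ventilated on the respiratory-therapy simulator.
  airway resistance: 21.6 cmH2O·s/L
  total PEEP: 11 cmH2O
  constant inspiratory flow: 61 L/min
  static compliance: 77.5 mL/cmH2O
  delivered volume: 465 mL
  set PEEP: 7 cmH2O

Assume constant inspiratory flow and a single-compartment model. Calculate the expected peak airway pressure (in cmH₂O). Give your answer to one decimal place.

Flow: 61 L/min ÷ 60 = 1.0167 L/s.
Total PEEP = 11 cmH2O (set 7 + intrinsic 4); this is the baseline alveolar pressure.
Equation of motion (constant flow): PIP = Vt/C + R·V̇ + PEEP.
PIP = 465/77.5 + 21.6×1.0167 + 11 = 6.0 + 21.961 + 11 = 38.961 cmH2O.

39.0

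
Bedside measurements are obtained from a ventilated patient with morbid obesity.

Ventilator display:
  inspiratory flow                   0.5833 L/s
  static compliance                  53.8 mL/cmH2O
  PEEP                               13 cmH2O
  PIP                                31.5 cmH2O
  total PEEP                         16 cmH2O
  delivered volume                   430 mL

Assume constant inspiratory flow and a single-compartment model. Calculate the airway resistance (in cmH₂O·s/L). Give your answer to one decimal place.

12.9

Total PEEP = 16 cmH2O (set 13 + intrinsic 3); this is the baseline alveolar pressure.
Equation of motion (constant flow): PIP = Vt/C + R·V̇ + PEEP.
R·V̇ = PIP − Vt/C − PEEP = 31.5 − 430/53.8 − 16 = 31.5 − 7.993 − 16 = 7.507 cmH2O.
R = 7.507 / 0.5833 = 12.87 cmH2O·s/L.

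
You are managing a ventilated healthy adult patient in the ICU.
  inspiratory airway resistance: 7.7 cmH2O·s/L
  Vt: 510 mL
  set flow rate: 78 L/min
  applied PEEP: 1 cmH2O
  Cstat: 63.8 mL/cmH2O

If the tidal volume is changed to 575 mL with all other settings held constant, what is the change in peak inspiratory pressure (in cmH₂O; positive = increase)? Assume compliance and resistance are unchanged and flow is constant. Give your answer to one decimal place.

1.0

PIP = Vt/C + R·V̇ + PEEP (constant-flow equation of motion).
Only the elastic term changes: ΔPIP = ΔVt / C = (575 − 510) / 63.8 = 1.019 cmH2O.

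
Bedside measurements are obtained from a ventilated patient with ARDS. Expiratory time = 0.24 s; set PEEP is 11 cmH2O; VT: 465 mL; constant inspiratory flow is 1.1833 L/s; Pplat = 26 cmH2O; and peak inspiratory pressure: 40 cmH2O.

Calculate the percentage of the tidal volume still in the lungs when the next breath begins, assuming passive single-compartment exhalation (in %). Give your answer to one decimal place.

R = (PIP − Pplat)/V̇ = (40 − 26) / 1.1833 = 14.0/1.1833 = 11.831 cmH2O·s/L.
C = Vt/(Pplat − PEEP) = 465.0 / (26 − 11) = 465.0/15.0 = 31.0 mL/cmH2O.
τ = R × C = 11.831 × 0.031 L/cmH2O = 0.3668 s.
Fraction remaining at end-expiration = e^(−Te/τ) = e^(−0.24/0.3668) = 0.5198 → 51.98%.

52.0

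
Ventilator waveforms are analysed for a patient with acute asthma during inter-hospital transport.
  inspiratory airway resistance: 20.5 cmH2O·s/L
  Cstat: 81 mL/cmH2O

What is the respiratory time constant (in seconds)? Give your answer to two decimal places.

τ = R × C = 20.5 × 81 mL/cmH2O = 20.5 × 0.081 L/cmH2O = 1.661 s.

1.66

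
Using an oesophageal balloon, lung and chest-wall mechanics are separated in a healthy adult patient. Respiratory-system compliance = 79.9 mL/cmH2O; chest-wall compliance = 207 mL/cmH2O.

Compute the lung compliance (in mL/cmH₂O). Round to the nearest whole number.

1/CL = 1/Crs − 1/Ccw.
1/CL = 1/79.9 − 1/207 = 0.007685.
CL = 130.12 mL/cmH2O.

130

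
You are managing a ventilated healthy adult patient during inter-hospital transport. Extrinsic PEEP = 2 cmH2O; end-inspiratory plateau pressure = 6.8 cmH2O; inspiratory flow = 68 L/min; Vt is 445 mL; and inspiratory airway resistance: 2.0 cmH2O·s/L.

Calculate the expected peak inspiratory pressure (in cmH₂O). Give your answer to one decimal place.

Flow: 68 L/min ÷ 60 = 1.1333 L/s.
PIP = Pplat + Raw × flow = 6.8 + 2.0 × 1.1333 = 6.8 + 2.267 = 9.067 cmH2O.

9.1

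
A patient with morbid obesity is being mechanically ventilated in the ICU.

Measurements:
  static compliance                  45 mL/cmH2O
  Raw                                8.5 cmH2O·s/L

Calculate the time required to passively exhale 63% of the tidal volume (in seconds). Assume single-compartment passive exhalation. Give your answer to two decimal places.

0.38

τ = R × C = 8.5 × 45 mL/cmH2O = 8.5 × 0.045 L/cmH2O = 0.3825 s.
Exhaled fraction f = 1 − e^(−t/τ) → t = −τ·ln(1 − f) = −0.3825·ln(0.37) = 0.3803 s.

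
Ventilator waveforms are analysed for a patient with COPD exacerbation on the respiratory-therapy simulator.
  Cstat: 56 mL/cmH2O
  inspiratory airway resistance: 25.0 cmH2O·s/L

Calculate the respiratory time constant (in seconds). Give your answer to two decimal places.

1.40

τ = R × C = 25.0 × 56 mL/cmH2O = 25.0 × 0.056 L/cmH2O = 1.4 s.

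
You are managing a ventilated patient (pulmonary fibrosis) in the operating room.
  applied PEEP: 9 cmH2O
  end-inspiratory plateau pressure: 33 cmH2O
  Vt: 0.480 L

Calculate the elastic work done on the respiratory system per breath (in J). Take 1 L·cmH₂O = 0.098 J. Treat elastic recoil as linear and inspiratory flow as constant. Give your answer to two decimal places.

Elastic work ≈ ½ × (Pplat − PEEP) × Vt = 0.5 × (33 − 9) × 0.480 L = 0.5 × 24.0 × 0.480 = 5.76 L·cmH2O.
× 0.098 J/(L·cmH2O) → 0.5645 J.

0.56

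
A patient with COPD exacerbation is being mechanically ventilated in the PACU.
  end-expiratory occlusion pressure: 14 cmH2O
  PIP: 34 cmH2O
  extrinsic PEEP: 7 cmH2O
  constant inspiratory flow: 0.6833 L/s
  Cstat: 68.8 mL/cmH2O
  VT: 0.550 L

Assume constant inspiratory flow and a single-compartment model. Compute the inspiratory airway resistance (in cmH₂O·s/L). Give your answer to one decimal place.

17.6

Total PEEP = 14 cmH2O (set 7 + intrinsic 7); this is the baseline alveolar pressure.
Equation of motion (constant flow): PIP = Vt/C + R·V̇ + PEEP.
R·V̇ = PIP − Vt/C − PEEP = 34 − 550/68.8 − 14 = 34 − 7.994 − 14 = 12.006 cmH2O.
R = 12.006 / 0.6833 = 17.571 cmH2O·s/L.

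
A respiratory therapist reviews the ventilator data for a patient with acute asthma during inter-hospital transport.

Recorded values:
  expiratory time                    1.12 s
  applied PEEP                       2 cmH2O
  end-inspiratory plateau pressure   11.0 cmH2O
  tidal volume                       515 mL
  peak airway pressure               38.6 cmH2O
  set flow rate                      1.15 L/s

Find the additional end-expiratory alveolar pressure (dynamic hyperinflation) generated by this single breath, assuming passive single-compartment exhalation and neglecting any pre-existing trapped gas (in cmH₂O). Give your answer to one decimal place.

4.0

R = (PIP − Pplat)/V̇ = (38.6 − 11.0) / 1.15 = 27.6/1.15 = 24.0 cmH2O·s/L.
C = Vt/(Pplat − PEEP) = 515.0 / (11.0 − 2) = 515.0/9.0 = 57.222 mL/cmH2O.
τ = R × C = 24.0 × 0.05722 L/cmH2O = 1.373 s.
Fraction remaining = e^(−Te/τ) = e^(−1.12/1.373) = 0.4423; trapped volume = 515.0 × 0.4423 = 227.78 mL.
Additional alveolar pressure from trapping ≈ V_trapped / C = 227.78 / 57.222 = 3.981 cmH2O.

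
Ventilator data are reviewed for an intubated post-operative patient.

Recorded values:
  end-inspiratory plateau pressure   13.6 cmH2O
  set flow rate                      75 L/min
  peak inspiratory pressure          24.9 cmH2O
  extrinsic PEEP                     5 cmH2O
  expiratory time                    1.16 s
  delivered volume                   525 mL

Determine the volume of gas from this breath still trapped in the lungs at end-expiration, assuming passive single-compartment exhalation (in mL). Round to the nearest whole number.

64

Flow: 75 L/min ÷ 60 = 1.25 L/s.
R = (PIP − Pplat)/V̇ = (24.9 − 13.6) / 1.25 = 11.3/1.25 = 9.04 cmH2O·s/L.
C = Vt/(Pplat − PEEP) = 525.0 / (13.6 − 5) = 525.0/8.6 = 61.047 mL/cmH2O.
τ = R × C = 9.04 × 0.06105 L/cmH2O = 0.5519 s.
Fraction remaining = e^(−Te/τ) = e^(−1.16/0.5519) = 0.1222.
Trapped volume = 525.0 × 0.1222 = 64.155 mL.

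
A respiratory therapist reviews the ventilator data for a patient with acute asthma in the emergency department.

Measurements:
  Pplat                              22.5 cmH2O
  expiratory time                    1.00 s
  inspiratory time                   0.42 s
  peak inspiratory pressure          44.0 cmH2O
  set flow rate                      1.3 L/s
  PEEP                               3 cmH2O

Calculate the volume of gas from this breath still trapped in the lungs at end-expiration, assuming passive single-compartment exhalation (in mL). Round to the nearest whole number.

Vt = flow × Ti = 1.3 L/s × 0.42 s × 1000 mL/L = 546.0 mL.
R = (PIP − Pplat)/V̇ = (44.0 − 22.5) / 1.3 = 21.5/1.3 = 16.538 cmH2O·s/L.
C = Vt/(Pplat − PEEP) = 546.0 / (22.5 − 3) = 546.0/19.5 = 28.0 mL/cmH2O.
τ = R × C = 16.538 × 0.028 L/cmH2O = 0.4631 s.
Fraction remaining = e^(−Te/τ) = e^(−1.00/0.4631) = 0.1154.
Trapped volume = 546.0 × 0.1154 = 63.008 mL.

63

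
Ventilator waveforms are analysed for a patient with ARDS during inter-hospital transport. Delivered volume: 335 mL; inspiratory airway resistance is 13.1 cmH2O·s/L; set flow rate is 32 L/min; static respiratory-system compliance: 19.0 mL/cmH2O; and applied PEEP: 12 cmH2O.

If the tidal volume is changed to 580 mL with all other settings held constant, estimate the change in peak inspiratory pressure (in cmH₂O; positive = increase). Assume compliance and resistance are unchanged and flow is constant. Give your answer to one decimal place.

PIP = Vt/C + R·V̇ + PEEP (constant-flow equation of motion).
Only the elastic term changes: ΔPIP = ΔVt / C = (580 − 335) / 19.0 = 12.895 cmH2O.

12.9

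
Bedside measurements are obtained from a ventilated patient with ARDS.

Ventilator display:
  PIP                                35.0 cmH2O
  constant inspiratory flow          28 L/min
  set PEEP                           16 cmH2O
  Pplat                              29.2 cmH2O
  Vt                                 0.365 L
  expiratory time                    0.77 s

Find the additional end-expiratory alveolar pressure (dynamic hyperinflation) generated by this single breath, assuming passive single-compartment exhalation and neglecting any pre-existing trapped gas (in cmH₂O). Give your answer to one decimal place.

1.4

Flow: 28 L/min ÷ 60 = 0.4667 L/s.
R = (PIP − Pplat)/V̇ = (35.0 − 29.2) / 0.4667 = 5.8/0.4667 = 12.428 cmH2O·s/L.
C = Vt/(Pplat − PEEP) = 365.0 / (29.2 − 16) = 365.0/13.2 = 27.652 mL/cmH2O.
τ = R × C = 12.428 × 0.02765 L/cmH2O = 0.3436 s.
Fraction remaining = e^(−Te/τ) = e^(−0.77/0.3436) = 0.1064; trapped volume = 365.0 × 0.1064 = 38.836 mL.
Additional alveolar pressure from trapping ≈ V_trapped / C = 38.836 / 27.652 = 1.404 cmH2O.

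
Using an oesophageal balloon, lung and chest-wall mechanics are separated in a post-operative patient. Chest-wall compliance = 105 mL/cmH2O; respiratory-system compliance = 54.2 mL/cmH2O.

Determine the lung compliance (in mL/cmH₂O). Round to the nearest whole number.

112

1/CL = 1/Crs − 1/Ccw.
1/CL = 1/54.2 − 1/105 = 0.008926.
CL = 112.03 mL/cmH2O.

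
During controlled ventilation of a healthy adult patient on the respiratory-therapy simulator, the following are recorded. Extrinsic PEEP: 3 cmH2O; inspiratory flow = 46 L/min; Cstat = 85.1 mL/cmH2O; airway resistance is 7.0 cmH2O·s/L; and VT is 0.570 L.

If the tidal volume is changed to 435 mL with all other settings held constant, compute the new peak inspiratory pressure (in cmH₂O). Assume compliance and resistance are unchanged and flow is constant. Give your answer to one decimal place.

Flow: 46 L/min ÷ 60 = 0.7667 L/s.
PIP = Vt/C + R·V̇ + PEEP (constant-flow equation of motion).
Only the elastic term changes: ΔPIP = ΔVt / C = (435 − 570) / 85.1 = -1.586 cmH2O.
Original PIP = 570/85.1 + 7.0×0.7667 + 3 = 15.065 cmH2O; new PIP = 15.065 + (-1.586) = 13.479 cmH2O.

13.5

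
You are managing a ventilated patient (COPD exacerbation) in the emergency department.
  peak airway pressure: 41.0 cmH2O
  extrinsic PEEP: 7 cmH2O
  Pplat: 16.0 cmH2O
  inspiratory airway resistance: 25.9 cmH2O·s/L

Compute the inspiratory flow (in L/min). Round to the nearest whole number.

58

flow = (PIP − Pplat) / Raw = (41.0 − 16.0) / 25.9 = 0.9653 L/s × 60 = 57.918 L/min.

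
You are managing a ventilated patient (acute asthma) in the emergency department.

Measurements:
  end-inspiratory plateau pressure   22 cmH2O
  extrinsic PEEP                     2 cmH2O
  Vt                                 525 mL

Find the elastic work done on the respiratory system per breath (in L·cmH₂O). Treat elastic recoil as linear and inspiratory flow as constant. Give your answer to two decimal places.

5.25

Elastic work ≈ ½ × (Pplat − PEEP) × Vt = 0.5 × (22 − 2) × 0.525 L = 0.5 × 20.0 × 0.525 = 5.25 L·cmH2O.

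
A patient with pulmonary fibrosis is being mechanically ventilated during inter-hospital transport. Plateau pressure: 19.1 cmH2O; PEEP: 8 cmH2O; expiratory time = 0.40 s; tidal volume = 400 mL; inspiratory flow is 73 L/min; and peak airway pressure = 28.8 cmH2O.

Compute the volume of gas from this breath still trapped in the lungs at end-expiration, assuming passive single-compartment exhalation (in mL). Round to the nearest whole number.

99

Flow: 73 L/min ÷ 60 = 1.2167 L/s.
R = (PIP − Pplat)/V̇ = (28.8 − 19.1) / 1.2167 = 9.7/1.2167 = 7.972 cmH2O·s/L.
C = Vt/(Pplat − PEEP) = 400.0 / (19.1 − 8) = 400.0/11.1 = 36.036 mL/cmH2O.
τ = R × C = 7.972 × 0.03604 L/cmH2O = 0.2873 s.
Fraction remaining = e^(−Te/τ) = e^(−0.40/0.2873) = 0.2485.
Trapped volume = 400.0 × 0.2485 = 99.4 mL.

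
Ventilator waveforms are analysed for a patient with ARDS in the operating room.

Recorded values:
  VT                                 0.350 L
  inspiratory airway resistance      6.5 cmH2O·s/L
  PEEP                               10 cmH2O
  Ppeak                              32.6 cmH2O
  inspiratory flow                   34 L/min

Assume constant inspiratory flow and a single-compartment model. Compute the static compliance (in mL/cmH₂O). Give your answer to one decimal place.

18.5

Flow: 34 L/min ÷ 60 = 0.5667 L/s.
Equation of motion (constant flow): PIP = Vt/C + R·V̇ + PEEP.
Vt/C = PIP − R·V̇ − PEEP = 32.6 − 6.5×0.5667 − 10 = 32.6 − 3.684 − 10 = 18.916 cmH2O.
C = Vt / 18.916 = 350 / 18.916 = 18.503 mL/cmH2O.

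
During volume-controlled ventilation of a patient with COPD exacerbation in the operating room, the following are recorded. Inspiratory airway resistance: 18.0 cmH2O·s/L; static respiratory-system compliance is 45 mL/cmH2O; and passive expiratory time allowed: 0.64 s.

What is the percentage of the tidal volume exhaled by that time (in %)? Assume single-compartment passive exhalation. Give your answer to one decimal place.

54.6

τ = R × C = 18.0 × 45 mL/cmH2O = 18.0 × 0.045 L/cmH2O = 0.81 s.
Passive exhalation: V(t)/V₀ = e^(−t/τ) = e^(−0.64/0.81) = 0.4538.
Fraction exhaled = 1 − 0.4538 = 0.5462 → 54.62%.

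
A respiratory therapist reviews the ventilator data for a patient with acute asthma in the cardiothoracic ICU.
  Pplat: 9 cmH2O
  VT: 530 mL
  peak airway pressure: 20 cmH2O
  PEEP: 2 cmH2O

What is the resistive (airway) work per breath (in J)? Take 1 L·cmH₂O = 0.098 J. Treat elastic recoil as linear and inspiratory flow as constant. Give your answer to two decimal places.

0.57

With constant inspiratory flow the resistive pressure is constant at PIP − Pplat = 20 − 9 = 11.0 cmH2O, so resistive work = 11.0 × 0.530 = 5.83 L·cmH2O.
× 0.098 J/(L·cmH2O) → 0.5713 J.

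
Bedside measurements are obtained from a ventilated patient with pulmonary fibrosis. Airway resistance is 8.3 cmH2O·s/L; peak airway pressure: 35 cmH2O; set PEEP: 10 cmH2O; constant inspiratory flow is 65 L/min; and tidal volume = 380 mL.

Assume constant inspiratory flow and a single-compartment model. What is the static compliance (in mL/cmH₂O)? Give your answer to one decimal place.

Flow: 65 L/min ÷ 60 = 1.0833 L/s.
Equation of motion (constant flow): PIP = Vt/C + R·V̇ + PEEP.
Vt/C = PIP − R·V̇ − PEEP = 35 − 8.3×1.0833 − 10 = 35 − 8.991 − 10 = 16.009 cmH2O.
C = Vt / 16.009 = 380 / 16.009 = 23.737 mL/cmH2O.

23.7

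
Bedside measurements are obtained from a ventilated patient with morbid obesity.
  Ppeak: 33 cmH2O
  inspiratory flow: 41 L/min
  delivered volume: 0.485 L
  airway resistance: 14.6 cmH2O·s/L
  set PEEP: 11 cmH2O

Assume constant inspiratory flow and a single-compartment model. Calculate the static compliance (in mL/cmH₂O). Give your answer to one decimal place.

Flow: 41 L/min ÷ 60 = 0.6833 L/s.
Equation of motion (constant flow): PIP = Vt/C + R·V̇ + PEEP.
Vt/C = PIP − R·V̇ − PEEP = 33 − 14.6×0.6833 − 11 = 33 − 9.976 − 11 = 12.024 cmH2O.
C = Vt / 12.024 = 485 / 12.024 = 40.336 mL/cmH2O.

40.3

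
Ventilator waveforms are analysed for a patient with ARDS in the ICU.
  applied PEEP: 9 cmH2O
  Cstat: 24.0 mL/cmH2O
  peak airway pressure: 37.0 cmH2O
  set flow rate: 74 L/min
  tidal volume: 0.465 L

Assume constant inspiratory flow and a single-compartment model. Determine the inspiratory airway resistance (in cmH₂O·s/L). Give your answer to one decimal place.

7.0

Flow: 74 L/min ÷ 60 = 1.2333 L/s.
Equation of motion (constant flow): PIP = Vt/C + R·V̇ + PEEP.
R·V̇ = PIP − Vt/C − PEEP = 37.0 − 465/24.0 − 9 = 37.0 − 19.375 − 9 = 8.625 cmH2O.
R = 8.625 / 1.2333 = 6.993 cmH2O·s/L.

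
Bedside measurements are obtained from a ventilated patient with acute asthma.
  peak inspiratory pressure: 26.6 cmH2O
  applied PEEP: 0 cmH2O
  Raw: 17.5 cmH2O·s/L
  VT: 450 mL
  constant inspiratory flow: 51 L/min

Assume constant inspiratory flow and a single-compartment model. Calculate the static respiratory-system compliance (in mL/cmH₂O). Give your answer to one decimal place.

Flow: 51 L/min ÷ 60 = 0.85 L/s.
Equation of motion (constant flow): PIP = Vt/C + R·V̇ + PEEP.
Vt/C = PIP − R·V̇ − PEEP = 26.6 − 17.5×0.85 − 0 = 26.6 − 14.875 − 0 = 11.725 cmH2O.
C = Vt / 11.725 = 450 / 11.725 = 38.38 mL/cmH2O.

38.4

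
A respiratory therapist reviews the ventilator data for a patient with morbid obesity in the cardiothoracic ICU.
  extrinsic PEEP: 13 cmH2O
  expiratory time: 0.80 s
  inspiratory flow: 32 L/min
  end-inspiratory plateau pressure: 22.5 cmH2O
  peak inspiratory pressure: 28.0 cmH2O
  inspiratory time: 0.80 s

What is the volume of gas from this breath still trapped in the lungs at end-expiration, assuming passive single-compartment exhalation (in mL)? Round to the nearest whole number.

76

Flow: 32 L/min ÷ 60 = 0.5333 L/s.
Vt = flow × Ti = 0.5333 L/s × 0.80 s × 1000 mL/L = 426.64 mL.
R = (PIP − Pplat)/V̇ = (28.0 − 22.5) / 0.5333 = 5.5/0.5333 = 10.313 cmH2O·s/L.
C = Vt/(Pplat − PEEP) = 426.64 / (22.5 − 13) = 426.64/9.5 = 44.909 mL/cmH2O.
τ = R × C = 10.313 × 0.04491 L/cmH2O = 0.4632 s.
Fraction remaining = e^(−Te/τ) = e^(−0.80/0.4632) = 0.1778.
Trapped volume = 426.64 × 0.1778 = 75.857 mL.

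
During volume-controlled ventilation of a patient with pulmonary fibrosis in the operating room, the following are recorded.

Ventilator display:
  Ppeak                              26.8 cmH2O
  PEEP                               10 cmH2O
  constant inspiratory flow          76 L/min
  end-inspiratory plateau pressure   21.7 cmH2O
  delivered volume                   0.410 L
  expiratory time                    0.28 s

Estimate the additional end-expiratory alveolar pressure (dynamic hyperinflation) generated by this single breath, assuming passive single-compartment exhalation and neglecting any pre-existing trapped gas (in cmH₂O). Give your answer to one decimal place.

1.6

Flow: 76 L/min ÷ 60 = 1.2667 L/s.
R = (PIP − Pplat)/V̇ = (26.8 − 21.7) / 1.2667 = 5.1/1.2667 = 4.026 cmH2O·s/L.
C = Vt/(Pplat − PEEP) = 410.0 / (21.7 − 10) = 410.0/11.7 = 35.043 mL/cmH2O.
τ = R × C = 4.026 × 0.03504 L/cmH2O = 0.1411 s.
Fraction remaining = e^(−Te/τ) = e^(−0.28/0.1411) = 0.1375; trapped volume = 410.0 × 0.1375 = 56.375 mL.
Additional alveolar pressure from trapping ≈ V_trapped / C = 56.375 / 35.043 = 1.609 cmH2O.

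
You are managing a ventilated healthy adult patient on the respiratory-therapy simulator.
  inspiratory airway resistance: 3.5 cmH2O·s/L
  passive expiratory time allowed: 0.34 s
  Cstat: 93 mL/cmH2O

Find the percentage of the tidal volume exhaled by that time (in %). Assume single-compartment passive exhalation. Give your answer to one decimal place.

64.8

τ = R × C = 3.5 × 93 mL/cmH2O = 3.5 × 0.093 L/cmH2O = 0.3255 s.
Passive exhalation: V(t)/V₀ = e^(−t/τ) = e^(−0.34/0.3255) = 0.3519.
Fraction exhaled = 1 − 0.3519 = 0.6481 → 64.81%.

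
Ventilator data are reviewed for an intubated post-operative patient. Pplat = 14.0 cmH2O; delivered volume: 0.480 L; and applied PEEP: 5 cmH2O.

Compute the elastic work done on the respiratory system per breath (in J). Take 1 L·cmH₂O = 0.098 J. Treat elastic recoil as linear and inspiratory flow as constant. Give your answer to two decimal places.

0.21

Elastic work ≈ ½ × (Pplat − PEEP) × Vt = 0.5 × (14.0 − 5) × 0.480 L = 0.5 × 9.0 × 0.480 = 2.16 L·cmH2O.
× 0.098 J/(L·cmH2O) → 0.2117 J.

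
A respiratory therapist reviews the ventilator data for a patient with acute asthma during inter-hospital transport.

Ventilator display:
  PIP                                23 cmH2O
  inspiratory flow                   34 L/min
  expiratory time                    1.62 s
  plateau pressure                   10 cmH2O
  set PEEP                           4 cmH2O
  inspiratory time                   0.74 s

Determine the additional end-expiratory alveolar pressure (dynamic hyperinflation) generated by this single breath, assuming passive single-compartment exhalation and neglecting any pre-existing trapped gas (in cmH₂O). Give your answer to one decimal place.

Flow: 34 L/min ÷ 60 = 0.5667 L/s.
Vt = flow × Ti = 0.5667 L/s × 0.74 s × 1000 mL/L = 419.36 mL.
R = (PIP − Pplat)/V̇ = (23 − 10) / 0.5667 = 13.0/0.5667 = 22.94 cmH2O·s/L.
C = Vt/(Pplat − PEEP) = 419.36 / (10 − 4) = 419.36/6.0 = 69.893 mL/cmH2O.
τ = R × C = 22.94 × 0.06989 L/cmH2O = 1.603 s.
Fraction remaining = e^(−Te/τ) = e^(−1.62/1.603) = 0.364; trapped volume = 419.36 × 0.364 = 152.65 mL.
Additional alveolar pressure from trapping ≈ V_trapped / C = 152.65 / 69.893 = 2.184 cmH2O.

2.2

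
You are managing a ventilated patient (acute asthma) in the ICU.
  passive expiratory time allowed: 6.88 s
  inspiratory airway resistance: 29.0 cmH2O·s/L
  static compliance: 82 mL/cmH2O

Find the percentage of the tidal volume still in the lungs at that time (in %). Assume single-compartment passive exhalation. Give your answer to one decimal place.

τ = R × C = 29.0 × 82 mL/cmH2O = 29.0 × 0.082 L/cmH2O = 2.378 s.
Passive exhalation: V(t)/V₀ = e^(−t/τ) = e^(−6.88/2.378) = 0.0554.
Fraction remaining = 0.0554 → 5.54%.

5.5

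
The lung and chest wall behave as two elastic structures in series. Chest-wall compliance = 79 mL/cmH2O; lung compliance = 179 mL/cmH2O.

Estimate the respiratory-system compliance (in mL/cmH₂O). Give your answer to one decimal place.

Lung and chest wall are elastances in series: 1/Crs = 1/CL + 1/Ccw.
1/Crs = 1/179 + 1/79 = 0.01824.
Crs = 54.825 mL/cmH2O.

54.8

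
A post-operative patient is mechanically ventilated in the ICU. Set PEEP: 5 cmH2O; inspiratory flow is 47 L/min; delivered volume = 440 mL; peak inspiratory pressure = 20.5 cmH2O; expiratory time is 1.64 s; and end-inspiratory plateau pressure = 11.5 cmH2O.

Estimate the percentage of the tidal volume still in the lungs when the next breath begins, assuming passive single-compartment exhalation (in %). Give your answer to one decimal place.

12.1

Flow: 47 L/min ÷ 60 = 0.7833 L/s.
R = (PIP − Pplat)/V̇ = (20.5 − 11.5) / 0.7833 = 9.0/0.7833 = 11.49 cmH2O·s/L.
C = Vt/(Pplat − PEEP) = 440.0 / (11.5 − 5) = 440.0/6.5 = 67.692 mL/cmH2O.
τ = R × C = 11.49 × 0.06769 L/cmH2O = 0.7778 s.
Fraction remaining at end-expiration = e^(−Te/τ) = e^(−1.64/0.7778) = 0.1214 → 12.14%.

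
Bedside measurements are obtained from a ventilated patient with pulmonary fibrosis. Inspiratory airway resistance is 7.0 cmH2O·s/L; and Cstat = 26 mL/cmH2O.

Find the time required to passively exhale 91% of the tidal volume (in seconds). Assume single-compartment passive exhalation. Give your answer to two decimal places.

0.44

τ = R × C = 7.0 × 26 mL/cmH2O = 7.0 × 0.026 L/cmH2O = 0.182 s.
Exhaled fraction f = 1 − e^(−t/τ) → t = −τ·ln(1 − f) = −0.182·ln(0.09) = 0.4382 s.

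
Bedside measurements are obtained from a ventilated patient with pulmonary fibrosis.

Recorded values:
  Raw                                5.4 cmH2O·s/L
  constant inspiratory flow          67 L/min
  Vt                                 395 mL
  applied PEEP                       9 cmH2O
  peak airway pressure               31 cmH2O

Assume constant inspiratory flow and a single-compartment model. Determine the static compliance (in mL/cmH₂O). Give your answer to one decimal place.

Flow: 67 L/min ÷ 60 = 1.1167 L/s.
Equation of motion (constant flow): PIP = Vt/C + R·V̇ + PEEP.
Vt/C = PIP − R·V̇ − PEEP = 31 − 5.4×1.1167 − 9 = 31 − 6.03 − 9 = 15.97 cmH2O.
C = Vt / 15.97 = 395 / 15.97 = 24.734 mL/cmH2O.

24.7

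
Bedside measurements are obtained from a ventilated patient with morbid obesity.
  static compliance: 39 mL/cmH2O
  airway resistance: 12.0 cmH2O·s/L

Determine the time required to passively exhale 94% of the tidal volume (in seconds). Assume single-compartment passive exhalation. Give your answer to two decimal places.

1.32

τ = R × C = 12.0 × 39 mL/cmH2O = 12.0 × 0.039 L/cmH2O = 0.468 s.
Exhaled fraction f = 1 − e^(−t/τ) → t = −τ·ln(1 − f) = −0.468·ln(0.06) = 1.317 s.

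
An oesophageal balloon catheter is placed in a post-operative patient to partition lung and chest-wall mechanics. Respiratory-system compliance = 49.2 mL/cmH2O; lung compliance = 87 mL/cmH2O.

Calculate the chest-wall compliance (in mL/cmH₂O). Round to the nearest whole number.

113

1/Ccw = 1/Crs − 1/CL.
1/Ccw = 1/49.2 − 1/87 = 0.008831.
Ccw = 113.24 mL/cmH2O.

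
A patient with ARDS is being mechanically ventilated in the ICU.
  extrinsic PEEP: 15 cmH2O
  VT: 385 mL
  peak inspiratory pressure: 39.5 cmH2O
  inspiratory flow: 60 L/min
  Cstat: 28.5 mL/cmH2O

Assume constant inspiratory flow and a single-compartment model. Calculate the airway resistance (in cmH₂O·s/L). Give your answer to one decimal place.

Flow: 60 L/min ÷ 60 = 1 L/s.
Equation of motion (constant flow): PIP = Vt/C + R·V̇ + PEEP.
R·V̇ = PIP − Vt/C − PEEP = 39.5 − 385/28.5 − 15 = 39.5 − 13.509 − 15 = 10.991 cmH2O.
R = 10.991 / 1 = 10.991 cmH2O·s/L.

11.0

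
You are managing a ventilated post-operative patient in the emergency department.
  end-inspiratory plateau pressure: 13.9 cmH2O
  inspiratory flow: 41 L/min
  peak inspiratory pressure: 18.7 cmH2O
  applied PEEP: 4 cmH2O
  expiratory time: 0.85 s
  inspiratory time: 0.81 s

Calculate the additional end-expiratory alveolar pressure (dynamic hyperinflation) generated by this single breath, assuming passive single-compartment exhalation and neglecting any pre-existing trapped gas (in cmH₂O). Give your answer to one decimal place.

1.1

Flow: 41 L/min ÷ 60 = 0.6833 L/s.
Vt = flow × Ti = 0.6833 L/s × 0.81 s × 1000 mL/L = 553.47 mL.
R = (PIP − Pplat)/V̇ = (18.7 − 13.9) / 0.6833 = 4.8/0.6833 = 7.025 cmH2O·s/L.
C = Vt/(Pplat − PEEP) = 553.47 / (13.9 − 4) = 553.47/9.9 = 55.906 mL/cmH2O.
τ = R × C = 7.025 × 0.05591 L/cmH2O = 0.3928 s.
Fraction remaining = e^(−Te/τ) = e^(−0.85/0.3928) = 0.1149; trapped volume = 553.47 × 0.1149 = 63.594 mL.
Additional alveolar pressure from trapping ≈ V_trapped / C = 63.594 / 55.906 = 1.138 cmH2O.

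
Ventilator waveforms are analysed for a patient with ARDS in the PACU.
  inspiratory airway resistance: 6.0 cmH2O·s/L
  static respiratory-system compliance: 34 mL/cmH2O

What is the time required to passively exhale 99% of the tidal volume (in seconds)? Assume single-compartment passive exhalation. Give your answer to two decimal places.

τ = R × C = 6.0 × 34 mL/cmH2O = 6.0 × 0.034 L/cmH2O = 0.204 s.
Exhaled fraction f = 1 − e^(−t/τ) → t = −τ·ln(1 − f) = −0.204·ln(0.01) = 0.9395 s.

0.94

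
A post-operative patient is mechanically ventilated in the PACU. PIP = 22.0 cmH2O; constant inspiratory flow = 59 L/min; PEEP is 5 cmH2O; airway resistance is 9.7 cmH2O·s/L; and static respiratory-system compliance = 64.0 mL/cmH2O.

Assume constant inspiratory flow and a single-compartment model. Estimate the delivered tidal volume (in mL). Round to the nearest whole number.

478

Flow: 59 L/min ÷ 60 = 0.9833 L/s.
Equation of motion (constant flow): PIP = Vt/C + R·V̇ + PEEP.
Vt/C = PIP − R·V̇ − PEEP = 22.0 − 9.538 − 5 = 7.462 cmH2O.
Vt = C × 7.462 = 64.0 × 7.462 = 477.57 mL.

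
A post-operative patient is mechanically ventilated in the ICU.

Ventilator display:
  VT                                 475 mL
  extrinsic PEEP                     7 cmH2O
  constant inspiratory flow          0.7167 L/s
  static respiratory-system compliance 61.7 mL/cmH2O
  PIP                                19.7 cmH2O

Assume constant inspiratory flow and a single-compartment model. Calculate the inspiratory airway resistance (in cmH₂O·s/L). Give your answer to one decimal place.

7.0

Equation of motion (constant flow): PIP = Vt/C + R·V̇ + PEEP.
R·V̇ = PIP − Vt/C − PEEP = 19.7 − 475/61.7 − 7 = 19.7 − 7.699 − 7 = 5.001 cmH2O.
R = 5.001 / 0.7167 = 6.978 cmH2O·s/L.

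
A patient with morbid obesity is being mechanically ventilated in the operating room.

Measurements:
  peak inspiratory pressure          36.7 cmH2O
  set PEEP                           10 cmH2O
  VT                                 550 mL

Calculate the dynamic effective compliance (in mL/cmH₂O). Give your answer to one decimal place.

20.6

Dynamic compliance = Vt / (PIP − PEEP) = 550 / (36.7 − 10) = 550 / 26.7 = 20.599 mL/cmH2O.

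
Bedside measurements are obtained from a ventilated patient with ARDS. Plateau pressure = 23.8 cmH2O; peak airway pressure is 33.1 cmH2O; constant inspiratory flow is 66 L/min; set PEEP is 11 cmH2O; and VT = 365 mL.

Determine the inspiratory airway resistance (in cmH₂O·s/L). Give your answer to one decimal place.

Flow: 66 L/min ÷ 60 = 1.1 L/s.
Raw = (PIP − Pplat) / flow = (33.1 − 23.8) / 1.1 = 9.3 / 1.1 = 8.455 cmH2O·s/L.

8.5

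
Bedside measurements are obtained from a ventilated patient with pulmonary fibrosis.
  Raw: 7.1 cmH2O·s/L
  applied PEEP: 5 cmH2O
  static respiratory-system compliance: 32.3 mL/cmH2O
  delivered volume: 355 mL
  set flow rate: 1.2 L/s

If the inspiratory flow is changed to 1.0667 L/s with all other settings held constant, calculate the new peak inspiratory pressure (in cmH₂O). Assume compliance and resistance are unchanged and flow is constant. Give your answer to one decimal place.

PIP = Vt/C + R·V̇ + PEEP (constant-flow equation of motion).
Only the resistive term changes: ΔPIP = R × ΔV̇ = 7.1 × (1.0667 − 1.2) = 7.1 × -0.1333 = -0.9464 cmH2O.
Original PIP = 355/32.3 + 7.1×1.2 + 5 = 24.511 cmH2O; new PIP = 24.511 + (-0.9464) = 23.565 cmH2O.

23.6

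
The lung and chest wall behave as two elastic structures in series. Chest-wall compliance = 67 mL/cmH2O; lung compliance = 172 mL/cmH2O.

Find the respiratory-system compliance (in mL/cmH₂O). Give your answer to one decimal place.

Lung and chest wall are elastances in series: 1/Crs = 1/CL + 1/Ccw.
1/Crs = 1/172 + 1/67 = 0.02074.
Crs = 48.216 mL/cmH2O.

48.2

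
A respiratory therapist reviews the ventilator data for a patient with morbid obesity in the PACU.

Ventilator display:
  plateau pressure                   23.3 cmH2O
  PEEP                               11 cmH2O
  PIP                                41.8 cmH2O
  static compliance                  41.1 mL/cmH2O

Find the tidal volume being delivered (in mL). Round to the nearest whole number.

Vt = Cstat × (Pplat − PEEP) = 41.1 × (23.3 − 11) = 41.1 × 12.3 = 505.53 mL.

506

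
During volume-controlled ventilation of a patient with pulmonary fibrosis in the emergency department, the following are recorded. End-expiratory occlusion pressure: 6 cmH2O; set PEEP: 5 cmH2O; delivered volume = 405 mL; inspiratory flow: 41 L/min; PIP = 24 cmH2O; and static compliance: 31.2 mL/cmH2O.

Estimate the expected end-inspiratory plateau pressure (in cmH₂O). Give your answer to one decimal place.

End-expiratory occlusion gives total PEEP = 6 cmH2O (intrinsic PEEP = 6 − 5 = 1). Use total PEEP for the elastic gradient.
Pplat = PEEPtotal + Vt / Cstat = 6 + 405 / 31.2 = 6 + 12.981 = 18.981 cmH2O.

19.0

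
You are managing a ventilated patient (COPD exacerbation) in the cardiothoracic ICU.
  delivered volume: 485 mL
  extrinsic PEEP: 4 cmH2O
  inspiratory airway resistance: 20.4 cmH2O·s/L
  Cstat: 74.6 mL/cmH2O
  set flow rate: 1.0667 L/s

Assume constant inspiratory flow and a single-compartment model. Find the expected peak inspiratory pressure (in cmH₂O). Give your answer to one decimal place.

Equation of motion (constant flow): PIP = Vt/C + R·V̇ + PEEP.
PIP = 485/74.6 + 20.4×1.0667 + 4 = 6.501 + 21.761 + 4 = 32.262 cmH2O.

32.3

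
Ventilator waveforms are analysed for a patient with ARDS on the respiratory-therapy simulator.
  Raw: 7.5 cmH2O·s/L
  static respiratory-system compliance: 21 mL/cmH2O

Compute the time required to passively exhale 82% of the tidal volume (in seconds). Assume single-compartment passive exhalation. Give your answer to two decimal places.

0.27

τ = R × C = 7.5 × 21 mL/cmH2O = 7.5 × 0.021 L/cmH2O = 0.1575 s.
Exhaled fraction f = 1 − e^(−t/τ) → t = −τ·ln(1 − f) = −0.1575·ln(0.18) = 0.2701 s.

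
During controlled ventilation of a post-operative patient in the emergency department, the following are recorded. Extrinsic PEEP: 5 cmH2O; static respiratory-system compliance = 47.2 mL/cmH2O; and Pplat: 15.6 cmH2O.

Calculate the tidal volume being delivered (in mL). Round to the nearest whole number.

Vt = Cstat × (Pplat − PEEP) = 47.2 × (15.6 − 5) = 47.2 × 10.6 = 500.32 mL.

500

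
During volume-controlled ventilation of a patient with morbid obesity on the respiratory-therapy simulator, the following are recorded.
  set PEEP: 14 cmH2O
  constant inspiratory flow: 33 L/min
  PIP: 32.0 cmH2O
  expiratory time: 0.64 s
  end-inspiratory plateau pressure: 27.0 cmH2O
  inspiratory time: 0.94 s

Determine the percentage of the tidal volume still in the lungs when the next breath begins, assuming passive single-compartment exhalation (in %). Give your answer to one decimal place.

Flow: 33 L/min ÷ 60 = 0.55 L/s.
Vt = flow × Ti = 0.55 L/s × 0.94 s × 1000 mL/L = 517.0 mL.
R = (PIP − Pplat)/V̇ = (32.0 − 27.0) / 0.55 = 5.0/0.55 = 9.091 cmH2O·s/L.
C = Vt/(Pplat − PEEP) = 517.0 / (27.0 − 14) = 517.0/13.0 = 39.769 mL/cmH2O.
τ = R × C = 9.091 × 0.03977 L/cmH2O = 0.3615 s.
Fraction remaining at end-expiration = e^(−Te/τ) = e^(−0.64/0.3615) = 0.1703 → 17.03%.

17.0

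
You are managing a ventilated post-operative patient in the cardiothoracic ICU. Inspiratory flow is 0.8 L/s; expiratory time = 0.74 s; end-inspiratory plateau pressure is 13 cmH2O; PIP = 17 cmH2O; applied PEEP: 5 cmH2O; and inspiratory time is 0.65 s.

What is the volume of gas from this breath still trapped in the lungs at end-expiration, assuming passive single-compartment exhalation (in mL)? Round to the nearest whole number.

Vt = flow × Ti = 0.8 L/s × 0.65 s × 1000 mL/L = 520.0 mL.
R = (PIP − Pplat)/V̇ = (17 − 13) / 0.8 = 4.0/0.8 = 5.0 cmH2O·s/L.
C = Vt/(Pplat − PEEP) = 520.0 / (13 − 5) = 520.0/8.0 = 65.0 mL/cmH2O.
τ = R × C = 5.0 × 0.065 L/cmH2O = 0.325 s.
Fraction remaining = e^(−Te/τ) = e^(−0.74/0.325) = 0.1026.
Trapped volume = 520.0 × 0.1026 = 53.352 mL.

53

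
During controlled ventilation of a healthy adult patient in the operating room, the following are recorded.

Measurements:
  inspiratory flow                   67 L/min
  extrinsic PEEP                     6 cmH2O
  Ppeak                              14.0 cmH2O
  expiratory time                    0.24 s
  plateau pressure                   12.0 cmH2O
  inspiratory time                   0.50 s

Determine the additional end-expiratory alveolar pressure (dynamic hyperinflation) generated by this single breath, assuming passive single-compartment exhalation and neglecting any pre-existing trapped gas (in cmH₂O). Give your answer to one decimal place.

1.4

Flow: 67 L/min ÷ 60 = 1.1167 L/s.
Vt = flow × Ti = 1.1167 L/s × 0.50 s × 1000 mL/L = 558.35 mL.
R = (PIP − Pplat)/V̇ = (14.0 − 12.0) / 1.1167 = 2.0/1.1167 = 1.791 cmH2O·s/L.
C = Vt/(Pplat − PEEP) = 558.35 / (12.0 − 6) = 558.35/6.0 = 93.058 mL/cmH2O.
τ = R × C = 1.791 × 0.09306 L/cmH2O = 0.1667 s.
Fraction remaining = e^(−Te/τ) = e^(−0.24/0.1667) = 0.237; trapped volume = 558.35 × 0.237 = 132.33 mL.
Additional alveolar pressure from trapping ≈ V_trapped / C = 132.33 / 93.058 = 1.422 cmH2O.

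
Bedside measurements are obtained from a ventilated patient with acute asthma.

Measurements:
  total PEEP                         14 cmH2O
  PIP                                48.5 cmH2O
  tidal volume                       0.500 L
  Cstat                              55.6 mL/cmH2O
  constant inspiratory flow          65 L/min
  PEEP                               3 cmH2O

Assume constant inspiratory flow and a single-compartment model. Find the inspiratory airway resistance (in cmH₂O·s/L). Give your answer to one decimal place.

23.5

Flow: 65 L/min ÷ 60 = 1.0833 L/s.
Total PEEP = 14 cmH2O (set 3 + intrinsic 11); this is the baseline alveolar pressure.
Equation of motion (constant flow): PIP = Vt/C + R·V̇ + PEEP.
R·V̇ = PIP − Vt/C − PEEP = 48.5 − 500/55.6 − 14 = 48.5 − 8.993 − 14 = 25.507 cmH2O.
R = 25.507 / 1.0833 = 23.546 cmH2O·s/L.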